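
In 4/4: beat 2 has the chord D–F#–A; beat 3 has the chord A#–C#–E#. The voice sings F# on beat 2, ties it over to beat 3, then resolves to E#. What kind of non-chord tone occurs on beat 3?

Suspension.

The harmony at that moment is A# minor triad (A#, C#, E#); F# is not a chord tone.
It is held over (the same pitch as the preceding F#) and left by step down to E#.
Held over from the previous chord and resolving down by step — a suspension.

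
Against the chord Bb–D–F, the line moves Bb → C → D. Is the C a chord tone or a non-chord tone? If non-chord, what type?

The harmony at that moment is Bb major triad (Bb, D, F); C is not a chord tone.
It is approached by step up from Bb and left by step up to D.
Step in, step out in the same direction — a passing tone.

Non-chord tone — a passing tone.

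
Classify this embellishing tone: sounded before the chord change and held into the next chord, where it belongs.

Anticipation.

Approach: ahead of the chord change (typically by step), so it is dissonant against the current harmony. Departure: none — the same pitch is restated or held and is a chord tone of the new harmony.
Dissonant first, consonant once the harmony catches up: the note simply arrives early — an anticipation. (The reverse timing, consonant first and dissonant after the change, would be a suspension or retardation.)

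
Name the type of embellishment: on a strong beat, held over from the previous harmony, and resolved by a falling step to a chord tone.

Approach: by preparation — the pitch is first a chord tone, then held (tied or repeated) while the harmony changes under it. Departure: down by step. Metric position: strong.
A prepared dissonance that resolves downward by step — a suspension. (The same figure resolving upward would be a retardation.)

Suspension.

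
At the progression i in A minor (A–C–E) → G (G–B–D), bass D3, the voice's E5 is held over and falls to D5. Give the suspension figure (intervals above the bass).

9–8 suspension.

At the second chord the bass is D3. The suspended E5 lies a ninth above the bass; after resolving down by step to D5, the interval above the bass becomes an octave.
Suspension figures are named by those two intervals: 9–8.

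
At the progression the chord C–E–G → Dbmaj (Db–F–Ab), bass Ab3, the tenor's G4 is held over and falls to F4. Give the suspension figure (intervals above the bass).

7–6 suspension.

At the second chord the bass is Ab3. The suspended G4 lies a seventh above the bass; after resolving down by step to F4, the interval above the bass becomes a sixth.
Suspension figures are named by those two intervals: 7–6.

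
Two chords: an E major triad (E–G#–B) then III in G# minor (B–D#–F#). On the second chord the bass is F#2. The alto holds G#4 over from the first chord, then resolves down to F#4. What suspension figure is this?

9–8 suspension.

At the second chord the bass is F#2. The suspended G#4 lies a ninth above the bass; after resolving down by step to F#4, the interval above the bass becomes an octave.
Suspension figures are named by those two intervals: 9–8.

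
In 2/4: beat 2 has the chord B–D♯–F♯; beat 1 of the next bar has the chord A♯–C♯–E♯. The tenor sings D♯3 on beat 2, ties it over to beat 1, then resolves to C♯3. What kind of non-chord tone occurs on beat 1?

The harmony at that moment is A♯ minor triad (A♯, C♯, E♯); D♯3 is not a chord tone.
It is held over (the same pitch as the preceding D♯3) and left by step down to C♯3.
Held over from the previous chord and resolving down by step — a suspension.

Suspension.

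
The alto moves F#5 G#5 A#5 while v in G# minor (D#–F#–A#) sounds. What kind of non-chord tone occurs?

The harmony at that moment is D# minor triad (D#, F#, A#); G#5 is not a chord tone.
It is approached by step up from F#5 and left by step up to A#5.
Step in, step out in the same direction — a passing tone.

G#5 is a passing tone.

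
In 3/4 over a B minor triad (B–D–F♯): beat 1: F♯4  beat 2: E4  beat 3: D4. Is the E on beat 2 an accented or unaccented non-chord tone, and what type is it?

Unaccented passing tone.

The harmony at that moment is B minor triad (B, D, F♯); E4 is not a chord tone.
It is approached by step down from F♯4 and left by step down to D4.
Step in, step out in the same direction — a passing tone.
It falls on a weak beat, so it is unaccented.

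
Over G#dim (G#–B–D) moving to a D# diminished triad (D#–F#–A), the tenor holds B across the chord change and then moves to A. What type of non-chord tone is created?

The harmony at that moment is D# diminished triad (D#, F#, A); B is not a chord tone.
It is held over (the same pitch as the preceding B) and left by step down to A.
Held over from the previous chord and resolving down by step — a suspension.

B is a suspension.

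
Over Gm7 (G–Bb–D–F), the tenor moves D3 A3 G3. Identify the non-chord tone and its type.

A3 is an appoggiatura.

The harmony at that moment is G minor seventh chord (G, Bb, D, F); A3 is not a chord tone.
It is approached by leap up from D3 and left by step down to G3.
Leap in, step out — an appoggiatura.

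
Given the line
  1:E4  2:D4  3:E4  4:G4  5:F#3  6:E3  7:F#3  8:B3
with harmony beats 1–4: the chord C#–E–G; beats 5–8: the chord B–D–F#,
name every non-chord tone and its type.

D4 (beat 2) — neighbor tone; E3 (beat 6) — neighbor tone.

The harmony at that moment is C# diminished triad (C#, E, G); D4 is not a chord tone.
It is approached by step down from E4 and left by step up to E4.
Step away and step back to the same note — a neighbor tone (lower neighbor).
The harmony at that moment is B minor triad (B, D, F#); E3 is not a chord tone.
It is approached by step down from F#3 and left by step up to F#3.
Step away and step back to the same note — a neighbor tone (lower neighbor).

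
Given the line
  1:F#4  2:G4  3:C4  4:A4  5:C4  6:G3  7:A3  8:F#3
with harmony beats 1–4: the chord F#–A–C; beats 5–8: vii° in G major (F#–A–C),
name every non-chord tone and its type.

The harmony at that moment is F# diminished triad (F#, A, C); G4 is not a chord tone.
It is approached by step up from F#4 and left by leap down to C4.
Step in, leap out — an escape tone.
The harmony at that moment is F# diminished triad (F#, A, C); G3 is not a chord tone.
It is approached by leap down from C4 and left by step up to A3.
Leap in, step out — an appoggiatura.

G4 (beat 2) — escape tone; G3 (beat 6) — appoggiatura.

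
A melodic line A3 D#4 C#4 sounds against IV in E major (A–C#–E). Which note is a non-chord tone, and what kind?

The harmony at that moment is A major triad (A, C#, E); D#4 is not a chord tone.
It is approached by leap up from A3 and left by step down to C#4.
Leap in, step out — an appoggiatura.

D#4 is an appoggiatura.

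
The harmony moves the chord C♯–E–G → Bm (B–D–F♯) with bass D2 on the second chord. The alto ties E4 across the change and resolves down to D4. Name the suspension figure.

At the second chord the bass is D2. The suspended E4 lies a ninth above the bass; after resolving down by step to D4, the interval above the bass becomes an octave.
Suspension figures are named by those two intervals: 9–8.

9–8 suspension.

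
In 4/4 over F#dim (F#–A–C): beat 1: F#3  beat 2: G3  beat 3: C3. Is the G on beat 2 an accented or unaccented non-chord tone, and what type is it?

Unaccented escape tone.

The harmony at that moment is F# diminished triad (F#, A, C); G3 is not a chord tone.
It is approached by step up from F#3 and left by leap down to C3.
Step in, leap out — an escape tone.
It falls on a weak beat, so it is unaccented.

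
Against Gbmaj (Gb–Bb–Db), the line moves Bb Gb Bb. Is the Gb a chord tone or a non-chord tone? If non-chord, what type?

Gb major triad contains Gb, Bb, Db; Gb is the root, so it is a chord tone.

Chord tone (the root of Gb major triad).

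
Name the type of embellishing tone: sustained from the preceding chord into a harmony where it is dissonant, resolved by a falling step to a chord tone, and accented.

Approach: by preparation — the pitch is first a chord tone, then held (tied or repeated) while the harmony changes under it. Departure: down by step. Metric position: strong.
A prepared dissonance that resolves downward by step — a suspension. (The same figure resolving upward would be a retardation.)

Suspension.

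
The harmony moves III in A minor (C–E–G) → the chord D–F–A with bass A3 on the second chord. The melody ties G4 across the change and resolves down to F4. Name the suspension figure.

7–6 suspension.

At the second chord the bass is A3. The suspended G4 lies a seventh above the bass; after resolving down by step to F4, the interval above the bass becomes a sixth.
Suspension figures are named by those two intervals: 7–6.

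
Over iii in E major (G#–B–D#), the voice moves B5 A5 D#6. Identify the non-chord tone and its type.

The harmony at that moment is G# minor triad (G#, B, D#); A5 is not a chord tone.
It is approached by step down from B5 and left by leap up to D#6.
Step in, leap out — an escape tone.

A5 is an escape tone.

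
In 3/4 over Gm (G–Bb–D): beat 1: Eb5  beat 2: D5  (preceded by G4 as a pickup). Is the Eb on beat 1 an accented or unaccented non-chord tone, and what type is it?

The harmony at that moment is G minor triad (G, Bb, D); Eb5 is not a chord tone.
It is approached by leap up from G4 and left by step down to D5.
Leap in, step out — an appoggiatura.
It falls on the downbeat, so it is accented.

Accented appoggiatura.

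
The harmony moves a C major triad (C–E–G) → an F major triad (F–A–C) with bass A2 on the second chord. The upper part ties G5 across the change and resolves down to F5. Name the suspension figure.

At the second chord the bass is A2. The suspended G5 lies a seventh above the bass; after resolving down by step to F5, the interval above the bass becomes a sixth.
Suspension figures are named by those two intervals: 7–6.

7–6 suspension.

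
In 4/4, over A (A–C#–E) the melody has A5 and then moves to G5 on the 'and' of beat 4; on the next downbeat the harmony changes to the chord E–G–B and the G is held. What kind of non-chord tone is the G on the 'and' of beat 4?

Anticipation.

The harmony at that moment is A major triad (A, C#, E); G5 is not a chord tone.
It is approached by step down from A5 and then sustained as the same pitch into the next harmony.
Arriving early and becoming a chord tone when the harmony changes — an anticipation.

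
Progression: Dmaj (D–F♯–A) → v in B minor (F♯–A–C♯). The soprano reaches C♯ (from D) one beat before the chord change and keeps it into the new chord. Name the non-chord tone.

The harmony at that moment is D major triad (D, F♯, A); C♯ is not a chord tone.
It is approached by step down from D and then sustained as the same pitch into the next harmony.
Arriving early and becoming a chord tone when the harmony changes — an anticipation.

C♯ is an anticipation.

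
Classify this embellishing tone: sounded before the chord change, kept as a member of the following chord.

Approach: ahead of the chord change (typically by step), so it is dissonant against the current harmony. Departure: none — the same pitch is restated or held and is a chord tone of the new harmony.
Dissonant first, consonant once the harmony catches up: the note simply arrives early — an anticipation. (The reverse timing, consonant first and dissonant after the change, would be a suspension or retardation.)

Anticipation.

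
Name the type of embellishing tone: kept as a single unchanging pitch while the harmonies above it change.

Pedal tone.

Approach: none. Departure: none — a single pitch is sustained while the chords change around it, passing through harmonies that do not contain it.
No melodic motion at all; the dissonance is created entirely by the moving harmonies against the stationary note — a pedal tone (pedal point).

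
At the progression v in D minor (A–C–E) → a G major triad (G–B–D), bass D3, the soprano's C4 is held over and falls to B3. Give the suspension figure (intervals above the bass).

7–6 suspension.

At the second chord the bass is D3. The suspended C4 lies a seventh above the bass; after resolving down by step to B3, the interval above the bass becomes a sixth.
Suspension figures are named by those two intervals: 7–6.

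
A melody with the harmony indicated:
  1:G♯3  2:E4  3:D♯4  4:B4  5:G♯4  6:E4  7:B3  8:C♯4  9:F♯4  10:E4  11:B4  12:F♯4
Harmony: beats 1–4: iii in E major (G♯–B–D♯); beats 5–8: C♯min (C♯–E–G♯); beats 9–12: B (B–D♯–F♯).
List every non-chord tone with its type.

E4 (beat 2) — appoggiatura; B3 (beat 7) — appoggiatura; E4 (beat 10) — escape tone.

The harmony at that moment is G♯ minor triad (G♯, B, D♯); E4 is not a chord tone.
It is approached by leap up from G♯3 and left by step down to D♯4.
Leap in, step out — an appoggiatura.
The harmony at that moment is C♯ minor triad (C♯, E, G♯); B3 is not a chord tone.
It is approached by leap down from E4 and left by step up to C♯4.
Leap in, step out — an appoggiatura.
The harmony at that moment is B major triad (B, D♯, F♯); E4 is not a chord tone.
It is approached by step down from F♯4 and left by leap up to B4.
Step in, leap out — an escape tone.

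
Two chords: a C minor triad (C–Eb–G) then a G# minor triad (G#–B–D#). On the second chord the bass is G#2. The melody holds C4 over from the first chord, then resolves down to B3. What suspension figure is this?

At the second chord the bass is G#2. The suspended C4 lies a fourth above the bass; after resolving down by step to B3, the interval above the bass becomes a third.
Suspension figures are named by those two intervals: 4–3.

4–3 suspension.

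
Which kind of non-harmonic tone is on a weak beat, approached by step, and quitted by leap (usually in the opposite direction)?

Approach: by step. Departure: by leap. Metric position: weak.
Step in, leap out, from a weak position — an escape tone (échappée). (It is the mirror image of the appoggiatura, which leaps in and steps out on a strong beat.)

Escape tone.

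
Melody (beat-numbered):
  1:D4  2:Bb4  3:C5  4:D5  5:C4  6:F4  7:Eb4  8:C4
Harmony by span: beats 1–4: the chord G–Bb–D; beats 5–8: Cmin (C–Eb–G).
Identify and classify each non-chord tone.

C5 (beat 3) — passing tone; F4 (beat 6) — appoggiatura.

The harmony at that moment is G minor triad (G, Bb, D); C5 is not a chord tone.
It is approached by step up from Bb4 and left by step up to D5.
Step in, step out in the same direction — a passing tone.
The harmony at that moment is C minor triad (C, Eb, G); F4 is not a chord tone.
It is approached by leap up from C4 and left by step down to Eb4.
Leap in, step out — an appoggiatura.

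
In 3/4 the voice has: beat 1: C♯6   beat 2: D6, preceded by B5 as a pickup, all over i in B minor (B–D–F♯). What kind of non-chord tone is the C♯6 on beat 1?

The harmony at that moment is B minor triad (B, D, F♯); C♯6 is not a chord tone.
It is approached by step up from B5 and left by step up to D6.
Step in, step out in the same direction — a passing tone.

Passing tone.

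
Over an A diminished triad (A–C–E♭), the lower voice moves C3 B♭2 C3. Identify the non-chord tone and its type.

The harmony at that moment is A diminished triad (A, C, E♭); B♭2 is not a chord tone.
It is approached by step down from C3 and left by step up to C3.
Step away and step back to the same note — a neighbor tone (lower neighbor).

B♭2 is a neighbor tone.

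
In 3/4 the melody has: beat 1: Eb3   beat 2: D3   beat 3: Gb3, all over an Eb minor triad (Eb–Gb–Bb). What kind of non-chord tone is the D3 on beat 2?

Escape tone.

The harmony at that moment is Eb minor triad (Eb, Gb, Bb); D3 is not a chord tone.
It is approached by step down from Eb3 and left by leap up to Gb3.
Step in, leap out, on a weak beat — an escape tone.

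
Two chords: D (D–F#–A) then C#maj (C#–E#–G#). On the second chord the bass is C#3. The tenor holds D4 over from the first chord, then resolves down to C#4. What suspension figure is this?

9–8 suspension.

At the second chord the bass is C#3. The suspended D4 lies a ninth above the bass; after resolving down by step to C#4, the interval above the bass becomes an octave.
Suspension figures are named by those two intervals: 9–8.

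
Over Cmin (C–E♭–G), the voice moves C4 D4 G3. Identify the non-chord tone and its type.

The harmony at that moment is C minor triad (C, E♭, G); D4 is not a chord tone.
It is approached by step up from C4 and left by leap down to G3.
Step in, leap out — an escape tone.

D4 is an escape tone.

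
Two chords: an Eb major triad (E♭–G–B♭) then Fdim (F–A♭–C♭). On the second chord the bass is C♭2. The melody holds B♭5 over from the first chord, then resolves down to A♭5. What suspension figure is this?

At the second chord the bass is C♭2. The suspended B♭5 lies a seventh above the bass; after resolving down by step to A♭5, the interval above the bass becomes a sixth.
Suspension figures are named by those two intervals: 7–6.

7–6 suspension.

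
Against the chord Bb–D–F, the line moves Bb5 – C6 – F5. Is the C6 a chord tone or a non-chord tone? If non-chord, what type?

The harmony at that moment is Bb major triad (Bb, D, F); C6 is not a chord tone.
It is approached by step up from Bb5 and left by leap down to F5.
Step in, leap out — an escape tone.

Non-chord tone — an escape tone.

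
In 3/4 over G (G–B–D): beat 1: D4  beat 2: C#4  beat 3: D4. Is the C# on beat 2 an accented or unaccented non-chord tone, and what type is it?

The harmony at that moment is G major triad (G, B, D); C#4 is not a chord tone.
It is approached by step down from D4 and left by step up to D4.
Step away and step back to the same note — a neighbor tone (lower neighbor).
It falls on a weak beat, so it is unaccented.

Unaccented neighbor tone.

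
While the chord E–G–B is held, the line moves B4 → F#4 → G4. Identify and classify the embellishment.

F#4 is an appoggiatura.

The harmony at that moment is E minor triad (E, G, B); F#4 is not a chord tone.
It is approached by leap down from B4 and left by step up to G4.
Leap in, step out — an appoggiatura.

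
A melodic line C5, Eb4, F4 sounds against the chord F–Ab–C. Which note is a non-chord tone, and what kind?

The harmony at that moment is F minor triad (F, Ab, C); Eb4 is not a chord tone.
It is approached by leap down from C5 and left by step up to F4.
Leap in, step out — an appoggiatura.

Eb4 is an appoggiatura.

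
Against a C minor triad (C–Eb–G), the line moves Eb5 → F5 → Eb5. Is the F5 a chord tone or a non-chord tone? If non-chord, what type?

The harmony at that moment is C minor triad (C, Eb, G); F5 is not a chord tone.
It is approached by step up from Eb5 and left by step down to Eb5.
Step away and step back to the same note — a neighbor tone (upper neighbor).

Non-chord tone — a neighbor tone.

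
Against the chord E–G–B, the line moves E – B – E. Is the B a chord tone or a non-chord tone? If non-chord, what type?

E minor triad contains E, G, B; B is the fifth, so it is a chord tone.

Chord tone (the fifth of E minor triad).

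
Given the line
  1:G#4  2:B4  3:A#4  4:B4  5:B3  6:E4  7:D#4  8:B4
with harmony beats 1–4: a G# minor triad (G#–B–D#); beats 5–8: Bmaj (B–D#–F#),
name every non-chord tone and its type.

A#4 (beat 3) — neighbor tone; E4 (beat 6) — appoggiatura.

The harmony at that moment is G# minor triad (G#, B, D#); A#4 is not a chord tone.
It is approached by step down from B4 and left by step up to B4.
Step away and step back to the same note — a neighbor tone (lower neighbor).
The harmony at that moment is B major triad (B, D#, F#); E4 is not a chord tone.
It is approached by leap up from B3 and left by step down to D#4.
Leap in, step out — an appoggiatura.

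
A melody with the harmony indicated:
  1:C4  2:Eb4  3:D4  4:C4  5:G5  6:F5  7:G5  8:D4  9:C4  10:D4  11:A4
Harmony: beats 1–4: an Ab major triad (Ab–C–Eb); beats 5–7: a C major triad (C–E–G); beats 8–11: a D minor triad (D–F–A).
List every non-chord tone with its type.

The harmony at that moment is Ab major triad (Ab, C, Eb); D4 is not a chord tone.
It is approached by step down from Eb4 and left by step down to C4.
Step in, step out in the same direction — a passing tone.
The harmony at that moment is C major triad (C, E, G); F5 is not a chord tone.
It is approached by step down from G5 and left by step up to G5.
Step away and step back to the same note — a neighbor tone (lower neighbor).
The harmony at that moment is D minor triad (D, F, A); C4 is not a chord tone.
It is approached by step down from D4 and left by step up to D4.
Step away and step back to the same note — a neighbor tone (lower neighbor).

D4 (beat 3) — passing tone; F5 (beat 6) — neighbor tone; C4 (beat 9) — neighbor tone.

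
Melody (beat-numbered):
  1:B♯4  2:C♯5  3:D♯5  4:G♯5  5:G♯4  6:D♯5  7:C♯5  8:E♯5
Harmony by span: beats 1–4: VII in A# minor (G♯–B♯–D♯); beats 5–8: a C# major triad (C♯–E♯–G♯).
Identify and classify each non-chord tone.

The harmony at that moment is G♯ major triad (G♯, B♯, D♯); C♯5 is not a chord tone.
It is approached by step up from B♯4 and left by step up to D♯5.
Step in, step out in the same direction — a passing tone.
The harmony at that moment is C♯ major triad (C♯, E♯, G♯); D♯5 is not a chord tone.
It is approached by leap up from G♯4 and left by step down to C♯5.
Leap in, step out — an appoggiatura.

C♯5 (beat 2) — passing tone; D♯5 (beat 6) — appoggiatura.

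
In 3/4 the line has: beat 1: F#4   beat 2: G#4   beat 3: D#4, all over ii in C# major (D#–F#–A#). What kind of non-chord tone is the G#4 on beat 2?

The harmony at that moment is D# minor triad (D#, F#, A#); G#4 is not a chord tone.
It is approached by step up from F#4 and left by leap down to D#4.
Step in, leap out, on a weak beat — an escape tone.

Escape tone.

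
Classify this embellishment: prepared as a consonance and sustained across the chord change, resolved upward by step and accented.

Approach: by preparation — the pitch is first a chord tone, then held (tied or repeated) while the harmony changes under it. Departure: up by step. Metric position: strong.
A prepared dissonance that resolves upward by step — a retardation. (The same figure resolving downward would be a suspension.)

Retardation.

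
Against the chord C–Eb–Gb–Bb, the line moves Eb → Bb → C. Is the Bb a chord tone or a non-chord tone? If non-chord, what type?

C half-diminished seventh chord contains C, Eb, Gb, Bb; Bb is the seventh, so it is a chord tone.

Chord tone (the seventh of C half-diminished seventh chord).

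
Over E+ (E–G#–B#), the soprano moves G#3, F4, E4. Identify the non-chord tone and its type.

The harmony at that moment is E augmented triad (E, G#, B#); F4 is not a chord tone.
It is approached by leap up from G#3 and left by step down to E4.
Leap in, step out — an appoggiatura.

F4 is an appoggiatura.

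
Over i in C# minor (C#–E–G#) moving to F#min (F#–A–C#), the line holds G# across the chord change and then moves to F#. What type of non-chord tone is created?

The harmony at that moment is F# minor triad (F#, A, C#); G# is not a chord tone.
It is held over (the same pitch as the preceding G#) and left by step down to F#.
Held over from the previous chord and resolving down by step — a suspension.

G# is a suspension.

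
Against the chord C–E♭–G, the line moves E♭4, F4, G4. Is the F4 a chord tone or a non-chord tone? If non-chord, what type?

Non-chord tone — a passing tone.

The harmony at that moment is C minor triad (C, E♭, G); F4 is not a chord tone.
It is approached by step up from E♭4 and left by step up to G4.
Step in, step out in the same direction — a passing tone.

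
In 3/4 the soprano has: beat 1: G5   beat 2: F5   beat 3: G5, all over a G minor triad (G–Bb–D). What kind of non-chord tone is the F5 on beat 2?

Lower neighbor tone.

The harmony at that moment is G minor triad (G, Bb, D); F5 is not a chord tone.
It is approached by step down from G5 and left by step up to G5.
Step away and step back to the same note — a neighbor tone (lower neighbor).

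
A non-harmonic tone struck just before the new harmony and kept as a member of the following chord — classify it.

Anticipation.

Approach: ahead of the chord change (typically by step), so it is dissonant against the current harmony. Departure: none — the same pitch is restated or held and is a chord tone of the new harmony.
Dissonant first, consonant once the harmony catches up: the note simply arrives early — an anticipation. (The reverse timing, consonant first and dissonant after the change, would be a suspension or retardation.)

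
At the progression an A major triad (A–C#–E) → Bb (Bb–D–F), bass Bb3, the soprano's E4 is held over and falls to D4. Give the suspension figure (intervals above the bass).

4–3 suspension.

At the second chord the bass is Bb3. The suspended E4 lies a fourth above the bass; after resolving down by step to D4, the interval above the bass becomes a third.
Suspension figures are named by those two intervals: 4–3.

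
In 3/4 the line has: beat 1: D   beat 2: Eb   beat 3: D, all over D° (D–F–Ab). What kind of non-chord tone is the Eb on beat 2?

The harmony at that moment is D diminished triad (D, F, Ab); Eb is not a chord tone.
It is approached by step up from D and left by step down to D.
Step away and step back to the same note — a neighbor tone (upper neighbor).

Upper neighbor tone.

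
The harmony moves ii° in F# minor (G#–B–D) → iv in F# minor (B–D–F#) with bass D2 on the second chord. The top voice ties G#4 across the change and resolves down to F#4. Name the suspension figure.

4–3 suspension.

At the second chord the bass is D2. The suspended G#4 lies a fourth above the bass; after resolving down by step to F#4, the interval above the bass becomes a third.
Suspension figures are named by those two intervals: 4–3.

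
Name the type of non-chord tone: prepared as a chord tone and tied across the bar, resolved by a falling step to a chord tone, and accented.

Suspension.

Approach: by preparation — the pitch is first a chord tone, then held (tied or repeated) while the harmony changes under it. Departure: down by step. Metric position: strong.
A prepared dissonance that resolves downward by step — a suspension. (The same figure resolving upward would be a retardation.)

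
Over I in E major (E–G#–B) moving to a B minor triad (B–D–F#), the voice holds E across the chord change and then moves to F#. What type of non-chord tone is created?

E is a retardation.

The harmony at that moment is B minor triad (B, D, F#); E is not a chord tone.
It is held over (the same pitch as the preceding E) and left by step up to F#.
Held over from the previous chord and resolving up by step — a retardation.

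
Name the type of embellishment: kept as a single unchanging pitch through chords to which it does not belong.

Pedal tone.

Approach: none. Departure: none — a single pitch is sustained while the chords change around it, passing through harmonies that do not contain it.
No melodic motion at all; the dissonance is created entirely by the moving harmonies against the stationary note — a pedal tone (pedal point).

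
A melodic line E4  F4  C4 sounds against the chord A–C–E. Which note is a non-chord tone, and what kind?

The harmony at that moment is A minor triad (A, C, E); F4 is not a chord tone.
It is approached by step up from E4 and left by leap down to C4.
Step in, leap out — an escape tone.

F4 is an escape tone.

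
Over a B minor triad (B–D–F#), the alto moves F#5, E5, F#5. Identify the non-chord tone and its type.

The harmony at that moment is B minor triad (B, D, F#); E5 is not a chord tone.
It is approached by step down from F#5 and left by step up to F#5.
Step away and step back to the same note — a neighbor tone (lower neighbor).

E5 is a neighbor tone.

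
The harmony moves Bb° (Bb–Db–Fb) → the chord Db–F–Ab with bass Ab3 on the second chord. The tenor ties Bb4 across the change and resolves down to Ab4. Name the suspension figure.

At the second chord the bass is Ab3. The suspended Bb4 lies a ninth above the bass; after resolving down by step to Ab4, the interval above the bass becomes an octave.
Suspension figures are named by those two intervals: 9–8.

9–8 suspension.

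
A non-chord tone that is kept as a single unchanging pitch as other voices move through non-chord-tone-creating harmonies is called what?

Approach: none. Departure: none — a single pitch is sustained while the chords change around it, passing through harmonies that do not contain it.
No melodic motion at all; the dissonance is created entirely by the moving harmonies against the stationary note — a pedal tone (pedal point).

Pedal tone.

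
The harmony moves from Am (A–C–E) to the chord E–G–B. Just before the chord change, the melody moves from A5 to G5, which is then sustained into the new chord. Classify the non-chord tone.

The harmony at that moment is A minor triad (A, C, E); G5 is not a chord tone.
It is approached by step down from A5 and then sustained as the same pitch into the next harmony.
Arriving early and becoming a chord tone when the harmony changes — an anticipation.

G5 is an anticipation.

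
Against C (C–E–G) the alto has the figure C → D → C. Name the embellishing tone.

D is a neighbor tone.

The harmony at that moment is C major triad (C, E, G); D is not a chord tone.
It is approached by step up from C and left by step down to C.
Step away and step back to the same note — a neighbor tone (upper neighbor).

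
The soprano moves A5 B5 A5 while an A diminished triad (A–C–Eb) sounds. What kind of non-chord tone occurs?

The harmony at that moment is A diminished triad (A, C, Eb); B5 is not a chord tone.
It is approached by step up from A5 and left by step down to A5.
Step away and step back to the same note — a neighbor tone (upper neighbor).

B5 is a neighbor tone.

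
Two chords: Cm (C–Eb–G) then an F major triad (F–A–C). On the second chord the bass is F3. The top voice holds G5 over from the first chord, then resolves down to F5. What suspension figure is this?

9–8 suspension.

At the second chord the bass is F3. The suspended G5 lies a ninth above the bass; after resolving down by step to F5, the interval above the bass becomes an octave.
Suspension figures are named by those two intervals: 9–8.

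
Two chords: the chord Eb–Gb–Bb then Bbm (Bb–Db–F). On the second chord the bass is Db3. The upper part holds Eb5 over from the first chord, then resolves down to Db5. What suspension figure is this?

9–8 suspension.

At the second chord the bass is Db3. The suspended Eb5 lies a ninth above the bass; after resolving down by step to Db5, the interval above the bass becomes an octave.
Suspension figures are named by those two intervals: 9–8.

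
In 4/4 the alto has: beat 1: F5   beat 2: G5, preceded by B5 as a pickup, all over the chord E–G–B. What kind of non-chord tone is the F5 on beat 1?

Appoggiatura.

The harmony at that moment is E minor triad (E, G, B); F5 is not a chord tone.
It is approached by leap down from B5 and left by step up to G5.
Leap in, step out, metrically accented — an appoggiatura.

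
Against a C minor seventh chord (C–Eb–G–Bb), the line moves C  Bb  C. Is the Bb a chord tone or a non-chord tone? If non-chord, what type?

C minor seventh chord contains C, Eb, G, Bb; Bb is the seventh, so it is a chord tone.

Chord tone (the seventh of C minor seventh chord).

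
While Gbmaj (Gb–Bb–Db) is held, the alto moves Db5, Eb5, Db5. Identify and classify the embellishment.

The harmony at that moment is Gb major triad (Gb, Bb, Db); Eb5 is not a chord tone.
It is approached by step up from Db5 and left by step down to Db5.
Step away and step back to the same note — a neighbor tone (upper neighbor).

Eb5 is a neighbor tone.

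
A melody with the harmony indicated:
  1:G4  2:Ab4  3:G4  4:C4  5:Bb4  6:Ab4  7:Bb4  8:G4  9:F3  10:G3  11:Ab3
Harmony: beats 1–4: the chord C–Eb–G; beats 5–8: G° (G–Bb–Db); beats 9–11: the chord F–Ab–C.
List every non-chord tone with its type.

The harmony at that moment is C minor triad (C, Eb, G); Ab4 is not a chord tone.
It is approached by step up from G4 and left by step down to G4.
Step away and step back to the same note — a neighbor tone (upper neighbor).
The harmony at that moment is G diminished triad (G, Bb, Db); Ab4 is not a chord tone.
It is approached by step down from Bb4 and left by step up to Bb4.
Step away and step back to the same note — a neighbor tone (lower neighbor).
The harmony at that moment is F minor triad (F, Ab, C); G3 is not a chord tone.
It is approached by step up from F3 and left by step up to Ab3.
Step in, step out in the same direction — a passing tone.

Ab4 (beat 2) — neighbor tone; Ab4 (beat 6) — neighbor tone; G3 (beat 10) — passing tone.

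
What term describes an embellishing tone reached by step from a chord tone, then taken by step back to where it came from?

Neighbor tone.

Approach: by step. Departure: by step in the opposite direction, back to the starting pitch.
Stepwise on both sides but reversing to return to the same chord tone — a neighbor tone. (Had it continued onward in the same direction it would be a passing tone instead.)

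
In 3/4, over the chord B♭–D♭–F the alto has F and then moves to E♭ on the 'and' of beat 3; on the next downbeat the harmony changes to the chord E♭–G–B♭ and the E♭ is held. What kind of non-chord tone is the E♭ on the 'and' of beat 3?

The harmony at that moment is B♭ minor triad (B♭, D♭, F); E♭ is not a chord tone.
It is approached by step down from F and then sustained as the same pitch into the next harmony.
Arriving early and becoming a chord tone when the harmony changes — an anticipation.

Anticipation.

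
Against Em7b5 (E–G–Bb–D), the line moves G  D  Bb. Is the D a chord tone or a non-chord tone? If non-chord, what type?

E half-diminished seventh chord contains E, G, Bb, D; D is the seventh, so it is a chord tone.

Chord tone (the seventh of E half-diminished seventh chord).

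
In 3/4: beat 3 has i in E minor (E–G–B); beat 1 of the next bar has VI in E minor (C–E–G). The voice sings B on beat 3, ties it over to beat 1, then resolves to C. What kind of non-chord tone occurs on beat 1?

The harmony at that moment is C major triad (C, E, G); B is not a chord tone.
It is held over (the same pitch as the preceding B) and left by step up to C.
Held over from the previous chord and resolving up by step — a retardation.

Retardation.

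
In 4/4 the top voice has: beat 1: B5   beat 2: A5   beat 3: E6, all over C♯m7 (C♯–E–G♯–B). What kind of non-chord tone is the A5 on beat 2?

The harmony at that moment is C♯ minor seventh chord (C♯, E, G♯, B); A5 is not a chord tone.
It is approached by step down from B5 and left by leap up to E6.
Step in, leap out, on a weak beat — an escape tone.

Escape tone.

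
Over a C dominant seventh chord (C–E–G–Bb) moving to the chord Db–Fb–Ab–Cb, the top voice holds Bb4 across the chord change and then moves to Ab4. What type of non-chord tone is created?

The harmony at that moment is Db minor seventh chord (Db, Fb, Ab, Cb); Bb4 is not a chord tone.
It is held over (the same pitch as the preceding Bb4) and left by step down to Ab4.
Held over from the previous chord and resolving down by step — a suspension.

Bb4 is a suspension.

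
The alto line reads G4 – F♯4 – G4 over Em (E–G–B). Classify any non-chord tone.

The harmony at that moment is E minor triad (E, G, B); F♯4 is not a chord tone.
It is approached by step down from G4 and left by step up to G4.
Step away and step back to the same note — a neighbor tone (lower neighbor).

F♯4 is a neighbor tone.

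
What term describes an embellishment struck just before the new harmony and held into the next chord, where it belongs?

Approach: ahead of the chord change (typically by step), so it is dissonant against the current harmony. Departure: none — the same pitch is restated or held and is a chord tone of the new harmony.
Dissonant first, consonant once the harmony catches up: the note simply arrives early — an anticipation. (The reverse timing, consonant first and dissonant after the change, would be a suspension or retardation.)

Anticipation.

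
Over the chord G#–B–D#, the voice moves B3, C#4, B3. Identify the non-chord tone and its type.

The harmony at that moment is G# minor triad (G#, B, D#); C#4 is not a chord tone.
It is approached by step up from B3 and left by step down to B3.
Step away and step back to the same note — a neighbor tone (upper neighbor).

C#4 is a neighbor tone.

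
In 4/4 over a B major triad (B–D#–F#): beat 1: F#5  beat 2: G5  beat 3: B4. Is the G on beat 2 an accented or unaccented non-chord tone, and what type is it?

Unaccented escape tone.

The harmony at that moment is B major triad (B, D#, F#); G5 is not a chord tone.
It is approached by step up from F#5 and left by leap down to B4.
Step in, leap out — an escape tone.
It falls on a weak beat, so it is unaccented.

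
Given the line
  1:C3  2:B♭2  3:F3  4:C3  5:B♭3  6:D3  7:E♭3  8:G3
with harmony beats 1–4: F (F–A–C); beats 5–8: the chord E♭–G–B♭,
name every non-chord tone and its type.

B♭2 (beat 2) — escape tone; D3 (beat 6) — appoggiatura.

The harmony at that moment is F major triad (F, A, C); B♭2 is not a chord tone.
It is approached by step down from C3 and left by leap up to F3.
Step in, leap out — an escape tone.
The harmony at that moment is E♭ major triad (E♭, G, B♭); D3 is not a chord tone.
It is approached by leap down from B♭3 and left by step up to E♭3.
Leap in, step out — an appoggiatura.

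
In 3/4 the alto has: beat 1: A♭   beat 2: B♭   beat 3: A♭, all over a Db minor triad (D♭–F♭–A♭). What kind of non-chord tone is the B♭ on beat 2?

The harmony at that moment is D♭ minor triad (D♭, F♭, A♭); B♭ is not a chord tone.
It is approached by step up from A♭ and left by step down to A♭.
Step away and step back to the same note — a neighbor tone (upper neighbor).

Upper neighbor tone.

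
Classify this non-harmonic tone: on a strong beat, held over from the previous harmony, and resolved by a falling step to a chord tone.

Suspension.

Approach: by preparation — the pitch is first a chord tone, then held (tied or repeated) while the harmony changes under it. Departure: down by step. Metric position: strong.
A prepared dissonance that resolves downward by step — a suspension. (The same figure resolving upward would be a retardation.)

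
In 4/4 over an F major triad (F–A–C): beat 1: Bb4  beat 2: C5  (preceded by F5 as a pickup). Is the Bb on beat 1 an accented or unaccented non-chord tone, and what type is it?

The harmony at that moment is F major triad (F, A, C); Bb4 is not a chord tone.
It is approached by leap down from F5 and left by step up to C5.
Leap in, step out — an appoggiatura.
It falls on the downbeat, so it is accented.

Accented appoggiatura.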